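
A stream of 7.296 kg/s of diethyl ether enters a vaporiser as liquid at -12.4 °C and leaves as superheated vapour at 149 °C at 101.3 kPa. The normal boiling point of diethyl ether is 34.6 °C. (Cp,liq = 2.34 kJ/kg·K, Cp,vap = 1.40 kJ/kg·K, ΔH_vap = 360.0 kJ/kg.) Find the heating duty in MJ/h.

liquid -12.4→34.6 °C: 109.98 kJ/kg
vaporisation at 34.6 °C: 360 kJ/kg
vapour 34.6→149 °C: 160.16 kJ/kg
Δh = 109.98 + 360 + 160.16 = 630.14 kJ/kg
Q = ṁ·Δh = 7.296 kg/s × 630.14 kJ/kg = 4597.5 kJ/s
|Q| = 4597.5 kW = 16551 MJ/h

Q = 16600 MJ/h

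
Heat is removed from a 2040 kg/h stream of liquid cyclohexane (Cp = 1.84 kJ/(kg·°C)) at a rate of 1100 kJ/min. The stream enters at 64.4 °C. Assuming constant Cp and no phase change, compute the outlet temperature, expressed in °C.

Q = 1100 kJ/min = 66000 kJ/h
ΔT = Q/(ṁ·Cp) = 66000/(2040×1.84) = 17.583 K
T_out = 64.4 − 17.583 = 46.817 °C

T_out = 46.8 °C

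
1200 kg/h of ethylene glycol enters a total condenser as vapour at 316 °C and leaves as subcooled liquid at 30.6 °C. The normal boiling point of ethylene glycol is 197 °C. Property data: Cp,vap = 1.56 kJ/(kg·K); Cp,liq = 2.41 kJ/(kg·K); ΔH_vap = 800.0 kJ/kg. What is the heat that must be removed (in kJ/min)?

Q_c = 27700 kJ/min

vapour 316→197 °C: -185.64 kJ/kg
condensation at 197 °C: -800 kJ/kg
liquid 197→30.6 °C: -401.02 kJ/kg
Δh = -185.64 + -800 + -401.02 = -1386.7 kJ/kg
Q = ṁ·Δh = 1200 kg/h × -1386.7 kJ/kg = -1.664e+06 kJ/h
|Q| = 462.22 kW = 27733 kJ/min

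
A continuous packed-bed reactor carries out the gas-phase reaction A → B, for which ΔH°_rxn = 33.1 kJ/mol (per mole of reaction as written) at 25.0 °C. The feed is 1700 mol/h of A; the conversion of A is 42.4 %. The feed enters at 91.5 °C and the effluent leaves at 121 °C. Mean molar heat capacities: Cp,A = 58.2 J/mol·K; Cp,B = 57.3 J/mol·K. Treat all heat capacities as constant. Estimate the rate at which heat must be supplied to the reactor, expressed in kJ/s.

Q_in = 7.42 kJ/s

Extent of reaction ξ = 0.424 × 1700 = 720.8 mol/h
Reaction term: ξ·ΔH°_rxn = 720.8 × 33.1 = 23858 kJ/h
Sensible, feed 91.5→25 °C: -6579.5 kJ/h
Outlet flows (mol/h): A 979.2, B 720.8
Sensible, products 25→121 °C: 9436 kJ/h
Q = ΔH = 26715 kJ/h = 7.4208 kW
Heat supplied = 7.4208 kJ/s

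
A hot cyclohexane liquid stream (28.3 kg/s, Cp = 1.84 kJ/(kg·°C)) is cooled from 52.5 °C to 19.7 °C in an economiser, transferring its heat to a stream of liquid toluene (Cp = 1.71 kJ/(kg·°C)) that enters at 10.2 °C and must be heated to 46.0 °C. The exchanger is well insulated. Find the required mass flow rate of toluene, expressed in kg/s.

Heat released by hot stream: Q = 28.3 × 1.84 × (52.5 − 19.7) = 1708 kJ/s
Energy balance on cold side (adiabatic exchanger): Q = ṁ_c·Cp_c·(T_c,out − T_c,in)
ṁ_c = 1708 / [1.71 × (46.0 − 10.2)] = 27.9 kg/s

ṁ_c = 27.9 kg/s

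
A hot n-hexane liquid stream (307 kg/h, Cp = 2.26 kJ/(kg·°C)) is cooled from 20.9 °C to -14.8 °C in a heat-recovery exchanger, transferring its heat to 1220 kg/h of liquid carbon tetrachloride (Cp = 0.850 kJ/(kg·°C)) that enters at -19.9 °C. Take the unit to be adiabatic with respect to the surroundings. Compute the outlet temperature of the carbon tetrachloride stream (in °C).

T_c,out = 3.99 °C

Heat released by hot stream: Q = 307 × 2.26 × (20.9 − -14.8) = 24769 kJ/h
Energy balance on cold side (adiabatic exchanger): Q = ṁ_c·Cp_c·(T_c,out − T_c,in)
T_c,out = -19.9 + 24769/(1220 × 0.850) = 3.9856 °C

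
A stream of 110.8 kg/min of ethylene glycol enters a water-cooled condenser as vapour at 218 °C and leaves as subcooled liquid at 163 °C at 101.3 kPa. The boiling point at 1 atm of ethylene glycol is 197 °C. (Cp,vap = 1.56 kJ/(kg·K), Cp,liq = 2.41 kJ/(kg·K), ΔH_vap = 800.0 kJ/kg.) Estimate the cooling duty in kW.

Q_c = 1690 kW

vapour 218→197 °C: -32.76 kJ/kg
condensation at 197 °C: -800 kJ/kg
liquid 197→163 °C: -81.94 kJ/kg
Δh = -32.76 + -800 + -81.94 = -914.7 kJ/kg
Q = ṁ·Δh = 110.8 kg/min × -914.7 kJ/kg = -101350 kJ/min
|Q| = 1689.1 kW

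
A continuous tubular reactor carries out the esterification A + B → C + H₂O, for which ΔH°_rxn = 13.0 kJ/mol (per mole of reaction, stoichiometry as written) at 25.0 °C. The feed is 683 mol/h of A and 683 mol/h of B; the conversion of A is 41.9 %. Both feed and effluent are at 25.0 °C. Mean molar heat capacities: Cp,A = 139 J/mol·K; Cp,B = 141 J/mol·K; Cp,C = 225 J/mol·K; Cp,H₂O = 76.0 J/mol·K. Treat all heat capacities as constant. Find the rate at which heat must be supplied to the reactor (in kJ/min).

Extent of reaction ξ = 0.419 × 683 = 286.18 mol/h
Reaction term: ξ·ΔH°_rxn = 286.18 × 13.0 = 3720.3 kJ/h
Q = ΔH = 3720.3 kJ/h = 1.0334 kW
Heat supplied = 62.005 kJ/min

Q_in = 62.0 kJ/min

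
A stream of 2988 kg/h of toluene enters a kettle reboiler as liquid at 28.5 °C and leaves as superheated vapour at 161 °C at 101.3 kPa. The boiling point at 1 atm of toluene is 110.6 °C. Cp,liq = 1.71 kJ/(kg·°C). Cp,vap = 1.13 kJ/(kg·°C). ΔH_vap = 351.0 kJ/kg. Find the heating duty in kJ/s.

liquid 28.5→110.6 °C: 140.39 kJ/kg
vaporisation at 110.6 °C: 351 kJ/kg
vapour 110.6→161 °C: 56.952 kJ/kg
Δh = 140.39 + 351 + 56.952 = 548.34 kJ/kg
Q = ṁ·Δh = 2988 kg/h × 548.34 kJ/kg = 1.6384e+06 kJ/h
|Q| = 455.12 kW

Q = 455 kJ/s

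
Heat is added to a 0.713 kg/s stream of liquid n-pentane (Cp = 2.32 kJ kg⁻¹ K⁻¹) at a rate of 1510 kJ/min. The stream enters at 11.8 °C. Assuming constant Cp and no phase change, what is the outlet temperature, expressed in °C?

T_out = 27.0 °C

Q = 1510 kJ/min = 25.167 kJ/s
ΔT = Q/(ṁ·Cp) = 25.167/(0.713×2.32) = 15.214 K
T_out = 11.8 + 15.214 = 27.014 °C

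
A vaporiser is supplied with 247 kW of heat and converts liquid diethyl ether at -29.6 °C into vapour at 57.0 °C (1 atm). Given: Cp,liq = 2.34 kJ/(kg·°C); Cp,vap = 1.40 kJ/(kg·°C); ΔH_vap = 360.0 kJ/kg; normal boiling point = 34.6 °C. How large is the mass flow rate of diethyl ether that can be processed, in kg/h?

ṁ = 1640 kg/h

Δh = 2.34×(34.6−-29.6) + 360.0 + 1.40×(57.0−34.6) = 541.59 kJ/kg
Q = 247 kW = 247 kJ/s = 889200 kJ/h
ṁ = Q/Δh = 889200 / 541.59 = 1641.8 kg/h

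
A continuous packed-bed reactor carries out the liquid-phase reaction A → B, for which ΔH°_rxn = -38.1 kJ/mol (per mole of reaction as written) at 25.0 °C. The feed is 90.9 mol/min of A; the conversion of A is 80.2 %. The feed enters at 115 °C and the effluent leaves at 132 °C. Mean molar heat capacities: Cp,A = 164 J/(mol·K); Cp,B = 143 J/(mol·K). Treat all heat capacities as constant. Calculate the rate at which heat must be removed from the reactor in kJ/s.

Q_out = 44.8 kJ/s

Extent of reaction ξ = 0.802 × 90.9 = 72.902 mol/min
Reaction term: ξ·ΔH°_rxn = 72.902 × -38.1 = -2777.6 kJ/min
Sensible, feed 115→25 °C: -1341.7 kJ/min
Outlet flows (mol/min): A 17.998, B 72.902
Sensible, products 25→132 °C: 1431.3 kJ/min
Q = ΔH = -2687.9 kJ/min = -44.799 kW
Heat removed = 44.799 kJ/s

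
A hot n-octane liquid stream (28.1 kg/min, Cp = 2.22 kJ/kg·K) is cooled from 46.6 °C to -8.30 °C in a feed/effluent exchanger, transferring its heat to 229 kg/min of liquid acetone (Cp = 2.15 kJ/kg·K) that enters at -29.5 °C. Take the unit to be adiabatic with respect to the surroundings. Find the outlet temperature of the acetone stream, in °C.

Heat released by hot stream: Q = 28.1 × 2.22 × (46.6 − -8.30) = 3424.8 kJ/min
Energy balance on cold side (adiabatic exchanger): Q = ṁ_c·Cp_c·(T_c,out − T_c,in)
T_c,out = -29.5 + 3424.8/(229 × 2.15) = -22.544 °C

T_c,out = -22.5 °C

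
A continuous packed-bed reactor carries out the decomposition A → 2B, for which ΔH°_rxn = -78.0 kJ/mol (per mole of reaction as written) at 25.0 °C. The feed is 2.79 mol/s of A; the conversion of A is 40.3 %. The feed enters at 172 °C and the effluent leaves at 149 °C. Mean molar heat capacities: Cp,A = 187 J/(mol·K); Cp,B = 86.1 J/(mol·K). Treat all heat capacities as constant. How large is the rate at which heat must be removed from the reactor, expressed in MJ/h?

Extent of reaction ξ = 0.403 × 2.79 = 1.1244 mol/s
Reaction term: ξ·ΔH°_rxn = 1.1244 × -78.0 = -87.701 kJ/s
Sensible, feed 172→25 °C: -76.694 kJ/s
Outlet flows (mol/s): A 1.6656, B 2.2487
Sensible, products 25→149 °C: 62.631 kJ/s
Q = ΔH = -101.76 kJ/s = -101.76 kW
Heat removed = 366.35 MJ/h

Q_out = 366 MJ/h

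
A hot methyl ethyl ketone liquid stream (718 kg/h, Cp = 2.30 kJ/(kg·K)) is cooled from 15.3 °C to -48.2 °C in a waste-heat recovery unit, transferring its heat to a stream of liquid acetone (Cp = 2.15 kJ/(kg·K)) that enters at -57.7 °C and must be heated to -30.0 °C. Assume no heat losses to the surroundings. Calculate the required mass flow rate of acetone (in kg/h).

ṁ_c = 1760 kg/h

Heat released by hot stream: Q = 718 × 2.30 × (15.3 − -48.2) = 104860 kJ/h
Energy balance on cold side (adiabatic exchanger): Q = ṁ_c·Cp_c·(T_c,out − T_c,in)
ṁ_c = 104860 / [2.15 × (-30.0 − -57.7)] = 1760.8 kg/h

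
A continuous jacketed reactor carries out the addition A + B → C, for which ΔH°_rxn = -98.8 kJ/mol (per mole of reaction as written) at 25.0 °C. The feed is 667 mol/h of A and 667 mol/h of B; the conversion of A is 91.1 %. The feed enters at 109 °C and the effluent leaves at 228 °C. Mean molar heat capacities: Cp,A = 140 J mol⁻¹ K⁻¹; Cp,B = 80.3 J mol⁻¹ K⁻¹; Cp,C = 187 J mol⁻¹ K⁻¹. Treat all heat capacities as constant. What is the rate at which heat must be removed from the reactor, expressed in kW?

Q_out = 13.0 kW

Extent of reaction ξ = 0.911 × 667 = 607.64 mol/h
Reaction term: ξ·ΔH°_rxn = 607.64 × -98.8 = -60035 kJ/h
Sensible, feed 109→25 °C: -12343 kJ/h
Outlet flows (mol/h): A 59.363, B 59.363, C 607.64
Sensible, products 25→228 °C: 25721 kJ/h
Q = ΔH = -46656 kJ/h = -12.96 kW
Heat removed = 12.96 kW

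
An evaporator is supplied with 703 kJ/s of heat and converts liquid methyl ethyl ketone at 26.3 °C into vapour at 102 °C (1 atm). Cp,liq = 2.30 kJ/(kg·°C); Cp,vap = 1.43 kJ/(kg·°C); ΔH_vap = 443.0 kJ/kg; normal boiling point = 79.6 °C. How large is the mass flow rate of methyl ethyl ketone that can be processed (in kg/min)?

Δh = 2.30×(79.6−26.3) + 443.0 + 1.43×(102−79.6) = 597.62 kJ/kg
Q = 703 kJ/s = 703 kJ/s = 42180 kJ/min
ṁ = Q/Δh = 42180 / 597.62 = 70.58 kg/min

ṁ = 70.6 kg/min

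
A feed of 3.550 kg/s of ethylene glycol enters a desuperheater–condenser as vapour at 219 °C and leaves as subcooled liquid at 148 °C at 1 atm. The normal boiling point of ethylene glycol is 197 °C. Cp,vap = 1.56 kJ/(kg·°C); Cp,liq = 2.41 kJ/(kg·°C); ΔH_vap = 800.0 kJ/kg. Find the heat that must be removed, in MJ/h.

vapour 219→197 °C: -34.32 kJ/kg
condensation at 197 °C: -800 kJ/kg
liquid 197→148 °C: -118.09 kJ/kg
Δh = -34.32 + -800 + -118.09 = -952.41 kJ/kg
Q = ṁ·Δh = 3.550 kg/s × -952.41 kJ/kg = -3381.1 kJ/s
|Q| = 3381.1 kW = 12172 MJ/h

Q_c = 12200 MJ/h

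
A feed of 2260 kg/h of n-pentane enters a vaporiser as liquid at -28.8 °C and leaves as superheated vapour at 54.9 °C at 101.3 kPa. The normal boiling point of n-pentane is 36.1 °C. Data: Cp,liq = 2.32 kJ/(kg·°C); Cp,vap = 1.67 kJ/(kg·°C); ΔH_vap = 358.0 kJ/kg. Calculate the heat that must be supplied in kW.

Q = 339 kW

liquid -28.8→36.1 °C: 150.57 kJ/kg
vaporisation at 36.1 °C: 358 kJ/kg
vapour 36.1→54.9 °C: 31.396 kJ/kg
Δh = 150.57 + 358 + 31.396 = 539.96 kJ/kg
Q = ṁ·Δh = 2260 kg/h × 539.96 kJ/kg = 1.2203e+06 kJ/h
|Q| = 338.98 kW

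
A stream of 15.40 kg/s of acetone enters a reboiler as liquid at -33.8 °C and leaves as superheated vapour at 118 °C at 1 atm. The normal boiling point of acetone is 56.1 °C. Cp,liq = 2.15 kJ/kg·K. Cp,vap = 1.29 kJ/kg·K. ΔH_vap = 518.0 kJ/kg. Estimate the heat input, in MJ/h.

liquid -33.8→56.1 °C: 193.28 kJ/kg
vaporisation at 56.1 °C: 518 kJ/kg
vapour 56.1→118 °C: 79.851 kJ/kg
Δh = 193.28 + 518 + 79.851 = 791.14 kJ/kg
Q = ṁ·Δh = 15.40 kg/s × 791.14 kJ/kg = 12183 kJ/s
|Q| = 12183 kW = 43861 MJ/h

Q = 43900 MJ/h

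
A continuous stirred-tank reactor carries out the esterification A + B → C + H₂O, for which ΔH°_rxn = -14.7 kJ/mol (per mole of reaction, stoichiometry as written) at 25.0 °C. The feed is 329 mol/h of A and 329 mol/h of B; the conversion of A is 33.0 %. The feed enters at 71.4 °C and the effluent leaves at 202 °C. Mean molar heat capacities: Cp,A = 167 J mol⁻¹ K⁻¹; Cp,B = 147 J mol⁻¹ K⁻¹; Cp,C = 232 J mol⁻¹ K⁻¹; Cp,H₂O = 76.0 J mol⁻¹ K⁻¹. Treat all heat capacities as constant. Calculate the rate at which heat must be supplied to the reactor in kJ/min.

Extent of reaction ξ = 0.330 × 329 = 108.57 mol/h
Reaction term: ξ·ΔH°_rxn = 108.57 × -14.7 = -1596 kJ/h
Sensible, feed 71.4→25 °C: -4793.4 kJ/h
Outlet flows (mol/h): A 220.43, B 220.43, C 108.57, H₂O 108.57
Sensible, products 25→202 °C: 18170 kJ/h
Q = ΔH = 11780 kJ/h = 3.2724 kW
Heat supplied = 196.34 kJ/min

Q_in = 196 kJ/min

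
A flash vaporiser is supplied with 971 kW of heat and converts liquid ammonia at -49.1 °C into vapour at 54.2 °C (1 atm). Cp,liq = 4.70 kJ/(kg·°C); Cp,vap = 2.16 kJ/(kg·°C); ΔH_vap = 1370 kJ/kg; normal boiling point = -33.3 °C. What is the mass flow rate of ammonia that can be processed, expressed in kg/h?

Δh = 4.70×(-33.3−-49.1) + 1370 + 2.16×(54.2−-33.3) = 1633.3 kJ/kg
Q = 971 kW = 971 kJ/s = 3.4956e+06 kJ/h
ṁ = Q/Δh = 3.4956e+06 / 1633.3 = 2140.3 kg/h

ṁ = 2140 kg/h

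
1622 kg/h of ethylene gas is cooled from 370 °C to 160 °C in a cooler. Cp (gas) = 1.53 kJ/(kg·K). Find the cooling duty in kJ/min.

Q_c = 8690 kJ/min

Q = ṁ·Cp·ΔT = 1622 × 1.53 × (160 − 370) = -521150 kJ/h
Converting: 521150 / 3600 s = 144.76 kW
Cooling duty = 8685.8 kJ/min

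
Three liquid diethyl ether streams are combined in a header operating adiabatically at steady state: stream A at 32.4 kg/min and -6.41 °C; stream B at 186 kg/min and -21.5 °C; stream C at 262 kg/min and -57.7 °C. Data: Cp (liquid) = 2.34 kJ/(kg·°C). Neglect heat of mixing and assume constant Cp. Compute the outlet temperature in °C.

Energy balance with Q = 0: Σ ṁᵢCp,ᵢ(T_out − Tᵢ) = 0
Σ ṁᵢCp,ᵢTᵢ = 32.4×2.34×-6.41 + 186×2.34×-21.5 + 262×2.34×-57.7 = -45218
Σ ṁᵢCp,ᵢ = 32.4×2.34 + 186×2.34 + 262×2.34 = 1124.1
T_out = -45218 / 1124.1 = -40.225 °C

T_out = -40.2 °C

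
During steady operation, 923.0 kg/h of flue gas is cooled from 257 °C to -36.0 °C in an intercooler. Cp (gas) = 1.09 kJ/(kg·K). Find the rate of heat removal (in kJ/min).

Q_c = 4910 kJ/min

Q = ṁ·Cp·ΔT = 923.0 × 1.09 × (-36.0 − 257) = -294780 kJ/h
Converting: 294780 / 3600 s = 81.883 kW
Cooling duty = 4913 kJ/min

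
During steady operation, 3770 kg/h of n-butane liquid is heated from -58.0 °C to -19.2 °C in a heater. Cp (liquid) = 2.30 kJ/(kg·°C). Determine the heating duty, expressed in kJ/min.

Q = ṁ·Cp·ΔT = 3770 × 2.30 × (-19.2 − -58.0) = 336430 kJ/h
Converting: 336430 / 3600 s = 93.454 kW
Heating duty = 5607.2 kJ/min

Q = 5610 kJ/min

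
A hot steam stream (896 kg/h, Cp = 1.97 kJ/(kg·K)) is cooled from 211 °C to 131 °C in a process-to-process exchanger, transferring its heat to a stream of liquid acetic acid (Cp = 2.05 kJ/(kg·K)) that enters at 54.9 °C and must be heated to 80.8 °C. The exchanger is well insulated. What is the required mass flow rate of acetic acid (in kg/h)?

Heat released by hot stream: Q = 896 × 1.97 × (211 − 131) = 141210 kJ/h
Energy balance on cold side (adiabatic exchanger): Q = ṁ_c·Cp_c·(T_c,out − T_c,in)
ṁ_c = 141210 / [2.05 × (80.8 − 54.9)] = 2659.6 kg/h

ṁ_c = 2660 kg/h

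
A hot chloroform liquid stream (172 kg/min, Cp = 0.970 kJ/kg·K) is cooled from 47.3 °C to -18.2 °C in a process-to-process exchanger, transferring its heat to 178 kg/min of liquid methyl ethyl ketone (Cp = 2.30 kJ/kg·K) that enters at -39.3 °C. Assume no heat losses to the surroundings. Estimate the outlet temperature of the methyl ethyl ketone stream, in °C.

Heat released by hot stream: Q = 172 × 0.970 × (47.3 − -18.2) = 10928 kJ/min
Energy balance on cold side (adiabatic exchanger): Q = ṁ_c·Cp_c·(T_c,out − T_c,in)
T_c,out = -39.3 + 10928/(178 × 2.30) = -12.607 °C

T_c,out = -12.6 °C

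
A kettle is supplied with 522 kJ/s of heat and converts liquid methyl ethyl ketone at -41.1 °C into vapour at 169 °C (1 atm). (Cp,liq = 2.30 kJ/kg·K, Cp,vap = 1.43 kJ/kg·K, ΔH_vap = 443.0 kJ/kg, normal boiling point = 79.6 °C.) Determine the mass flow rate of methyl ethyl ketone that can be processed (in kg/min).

ṁ = 36.9 kg/min

Δh = 2.30×(79.6−-41.1) + 443.0 + 1.43×(169−79.6) = 848.45 kJ/kg
Q = 522 kJ/s = 522 kJ/s = 31320 kJ/min
ṁ = Q/Δh = 31320 / 848.45 = 36.914 kg/min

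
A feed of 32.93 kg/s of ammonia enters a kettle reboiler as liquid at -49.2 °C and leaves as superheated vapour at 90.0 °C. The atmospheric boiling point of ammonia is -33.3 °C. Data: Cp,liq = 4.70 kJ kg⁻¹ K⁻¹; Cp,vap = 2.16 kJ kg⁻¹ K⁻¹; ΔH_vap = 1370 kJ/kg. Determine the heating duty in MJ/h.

Q = 203000 MJ/h

liquid -49.2→-33.3 °C: 74.73 kJ/kg
vaporisation at -33.3 °C: 1370 kJ/kg
vapour -33.3→90.0 °C: 266.33 kJ/kg
Δh = 74.73 + 1370 + 266.33 = 1711.1 kJ/kg
Q = ṁ·Δh = 32.93 kg/s × 1711.1 kJ/kg = 56345 kJ/s
|Q| = 56345 kW = 202840 MJ/h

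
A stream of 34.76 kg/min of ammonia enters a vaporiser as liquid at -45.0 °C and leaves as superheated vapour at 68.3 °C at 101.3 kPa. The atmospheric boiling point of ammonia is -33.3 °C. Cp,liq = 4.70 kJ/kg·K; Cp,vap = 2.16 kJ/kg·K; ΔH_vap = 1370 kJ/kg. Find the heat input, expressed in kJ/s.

Q = 953 kJ/s

liquid -45.0→-33.3 °C: 54.99 kJ/kg
vaporisation at -33.3 °C: 1370 kJ/kg
vapour -33.3→68.3 °C: 219.46 kJ/kg
Δh = 54.99 + 1370 + 219.46 = 1644.4 kJ/kg
Q = ṁ·Δh = 34.76 kg/min × 1644.4 kJ/kg = 57161 kJ/min
|Q| = 952.68 kW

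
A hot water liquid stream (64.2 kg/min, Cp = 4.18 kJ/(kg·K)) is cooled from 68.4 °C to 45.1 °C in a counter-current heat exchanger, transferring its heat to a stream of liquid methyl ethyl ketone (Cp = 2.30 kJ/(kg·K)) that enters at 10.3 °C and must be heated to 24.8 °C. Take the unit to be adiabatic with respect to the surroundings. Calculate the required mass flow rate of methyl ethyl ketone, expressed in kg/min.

ṁ_c = 187 kg/min

Heat released by hot stream: Q = 64.2 × 4.18 × (68.4 − 45.1) = 6252.7 kJ/min
Energy balance on cold side (adiabatic exchanger): Q = ṁ_c·Cp_c·(T_c,out − T_c,in)
ṁ_c = 6252.7 / [2.30 × (24.8 − 10.3)] = 187.49 kg/min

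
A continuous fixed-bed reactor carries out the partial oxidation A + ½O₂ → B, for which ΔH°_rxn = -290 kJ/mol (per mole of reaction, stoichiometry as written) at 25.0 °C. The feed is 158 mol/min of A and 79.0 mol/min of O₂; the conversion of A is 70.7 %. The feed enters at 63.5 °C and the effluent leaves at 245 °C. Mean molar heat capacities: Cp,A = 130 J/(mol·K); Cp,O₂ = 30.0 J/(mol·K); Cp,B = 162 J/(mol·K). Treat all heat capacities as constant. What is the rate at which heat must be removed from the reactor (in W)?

Extent of reaction ξ = 0.707 × 158 = 111.71 mol/min
Reaction term: ξ·ΔH°_rxn = 111.71 × -290 = -32395 kJ/min
Sensible, feed 63.5→25 °C: -882.03 kJ/min
Outlet flows (mol/min): A 46.294, O₂ 23.147, B 111.71
Sensible, products 25→245 °C: 5458 kJ/min
Q = ΔH = -27819 kJ/min = -463.65 kW
Heat removed = 463650 W

Q_out = 464000 W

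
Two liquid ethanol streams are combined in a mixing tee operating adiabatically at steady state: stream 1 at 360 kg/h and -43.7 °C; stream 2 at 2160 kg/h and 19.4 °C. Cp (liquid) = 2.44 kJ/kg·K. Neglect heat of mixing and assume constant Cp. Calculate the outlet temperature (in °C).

T_out = 10.4 °C

Adiabatic, steady state ⇒ Σ ṁᵢCp,ᵢ(T_out − Tᵢ) = 0
T_out = Σ ṁᵢCp,ᵢTᵢ / Σ ṁᵢCp,ᵢ
      = 63860 / 6148.8 = 10.386 °C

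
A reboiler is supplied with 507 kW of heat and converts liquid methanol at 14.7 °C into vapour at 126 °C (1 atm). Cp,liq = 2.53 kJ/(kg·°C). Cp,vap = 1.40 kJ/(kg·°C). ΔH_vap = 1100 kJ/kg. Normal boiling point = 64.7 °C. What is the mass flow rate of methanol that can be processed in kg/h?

Δh = 2.53×(64.7−14.7) + 1100 + 1.40×(126−64.7) = 1312.3 kJ/kg
Q = 507 kW = 507 kJ/s = 1.8252e+06 kJ/h
ṁ = Q/Δh = 1.8252e+06 / 1312.3 = 1390.8 kg/h

ṁ = 1390 kg/h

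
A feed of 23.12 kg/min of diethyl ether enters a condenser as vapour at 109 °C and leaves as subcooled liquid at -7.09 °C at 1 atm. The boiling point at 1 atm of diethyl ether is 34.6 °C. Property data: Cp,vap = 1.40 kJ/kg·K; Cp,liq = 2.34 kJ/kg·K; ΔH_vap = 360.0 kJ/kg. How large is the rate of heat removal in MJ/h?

Q_c = 779 MJ/h

vapour 109→34.6 °C: -104.16 kJ/kg
condensation at 34.6 °C: -360 kJ/kg
liquid 34.6→-7.09 °C: -97.555 kJ/kg
Δh = -104.16 + -360 + -97.555 = -561.71 kJ/kg
Q = ṁ·Δh = 23.12 kg/min × -561.71 kJ/kg = -12987 kJ/min
|Q| = 216.45 kW = 779.21 MJ/h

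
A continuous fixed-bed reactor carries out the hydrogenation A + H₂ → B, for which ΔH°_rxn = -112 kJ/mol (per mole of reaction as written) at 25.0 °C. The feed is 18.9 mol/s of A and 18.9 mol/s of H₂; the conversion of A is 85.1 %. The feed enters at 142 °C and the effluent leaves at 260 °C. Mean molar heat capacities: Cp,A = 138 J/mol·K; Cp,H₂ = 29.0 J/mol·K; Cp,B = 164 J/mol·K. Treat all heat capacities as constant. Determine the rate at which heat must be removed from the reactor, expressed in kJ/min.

Q_out = 86400 kJ/min

Extent of reaction ξ = 0.851 × 18.9 = 16.084 mol/s
Reaction term: ξ·ΔH°_rxn = 16.084 × -112 = -1801.4 kJ/s
Sensible, feed 142→25 °C: -369.29 kJ/s
Outlet flows (mol/s): A 2.8161, H₂ 2.8161, B 16.084
Sensible, products 25→260 °C: 730.39 kJ/s
Q = ΔH = -1440.3 kJ/s = -1440.3 kW
Heat removed = 86418 kJ/min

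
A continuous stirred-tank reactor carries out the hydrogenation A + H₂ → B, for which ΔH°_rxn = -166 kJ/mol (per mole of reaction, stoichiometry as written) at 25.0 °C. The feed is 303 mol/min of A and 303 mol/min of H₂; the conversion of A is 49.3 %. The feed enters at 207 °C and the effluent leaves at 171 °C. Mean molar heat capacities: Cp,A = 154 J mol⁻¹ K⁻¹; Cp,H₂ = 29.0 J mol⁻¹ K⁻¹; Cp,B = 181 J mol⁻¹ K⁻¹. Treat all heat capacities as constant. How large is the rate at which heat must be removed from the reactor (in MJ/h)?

Extent of reaction ξ = 0.493 × 303 = 149.38 mol/min
Reaction term: ξ·ΔH°_rxn = 149.38 × -166 = -24797 kJ/min
Sensible, feed 207→25 °C: -10092 kJ/min
Outlet flows (mol/min): A 153.62, H₂ 153.62, B 149.38
Sensible, products 25→171 °C: 8051.9 kJ/min
Q = ΔH = -26837 kJ/min = -447.28 kW
Heat removed = 1610.2 MJ/h

Q_out = 1610 MJ/h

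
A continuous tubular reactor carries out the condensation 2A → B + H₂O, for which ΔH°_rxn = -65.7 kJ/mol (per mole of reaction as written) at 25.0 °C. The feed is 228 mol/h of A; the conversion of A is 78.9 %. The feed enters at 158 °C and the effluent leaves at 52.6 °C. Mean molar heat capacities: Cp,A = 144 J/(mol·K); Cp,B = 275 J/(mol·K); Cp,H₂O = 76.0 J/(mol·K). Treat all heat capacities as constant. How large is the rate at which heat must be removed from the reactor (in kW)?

Q_out = 2.56 kW

Extent of reaction ξ = 0.789 × 228 / 2 = 89.946 mol/h
Reaction term: ξ·ΔH°_rxn = 89.946 × -65.7 = -5909.5 kJ/h
Sensible, feed 158→25 °C: -4366.7 kJ/h
Outlet flows (mol/h): A 48.108, B 89.946, H₂O 89.946
Sensible, products 25→52.6 °C: 1062.6 kJ/h
Q = ΔH = -9213.5 kJ/h = -2.5593 kW
Heat removed = 2.5593 kW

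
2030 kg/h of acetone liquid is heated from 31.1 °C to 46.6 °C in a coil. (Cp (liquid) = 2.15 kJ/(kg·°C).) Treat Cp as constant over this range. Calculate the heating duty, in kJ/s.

Q = 18.8 kJ/s

Q = ṁ·Cp·ΔT = 2030 × 2.15 × (46.6 − 31.1) = 67650 kJ/h
Converting: 67650 / 3600 s = 18.792 kW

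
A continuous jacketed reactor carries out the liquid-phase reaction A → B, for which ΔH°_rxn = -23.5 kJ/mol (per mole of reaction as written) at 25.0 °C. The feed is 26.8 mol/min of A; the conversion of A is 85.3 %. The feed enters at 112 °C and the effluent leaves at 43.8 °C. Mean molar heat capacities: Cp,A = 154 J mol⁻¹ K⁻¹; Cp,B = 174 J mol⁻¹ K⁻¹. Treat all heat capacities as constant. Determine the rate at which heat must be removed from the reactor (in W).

Q_out = 13500 W

Extent of reaction ξ = 0.853 × 26.8 = 22.86 mol/min
Reaction term: ξ·ΔH°_rxn = 22.86 × -23.5 = -537.22 kJ/min
Sensible, feed 112→25 °C: -359.07 kJ/min
Outlet flows (mol/min): A 3.9396, B 22.86
Sensible, products 25→43.8 °C: 86.187 kJ/min
Q = ΔH = -810.1 kJ/min = -13.502 kW
Heat removed = 13502 W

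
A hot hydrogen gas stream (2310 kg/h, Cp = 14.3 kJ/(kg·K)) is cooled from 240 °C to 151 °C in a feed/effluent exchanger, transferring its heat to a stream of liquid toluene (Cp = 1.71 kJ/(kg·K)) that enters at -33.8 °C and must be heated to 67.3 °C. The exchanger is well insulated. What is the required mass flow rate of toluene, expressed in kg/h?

Heat released by hot stream: Q = 2310 × 14.3 × (240 − 151) = 2.9399e+06 kJ/h
Energy balance on cold side (adiabatic exchanger): Q = ṁ_c·Cp_c·(T_c,out − T_c,in)
ṁ_c = 2.9399e+06 / [1.71 × (67.3 − -33.8)] = 17006 kg/h

ṁ_c = 17000 kg/h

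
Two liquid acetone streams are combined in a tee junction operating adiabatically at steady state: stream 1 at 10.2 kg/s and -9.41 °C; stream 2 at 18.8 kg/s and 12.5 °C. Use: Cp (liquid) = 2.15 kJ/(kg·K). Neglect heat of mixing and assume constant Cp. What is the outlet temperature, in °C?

T_out = 4.79 °C

Energy balance with Q = 0: Σ ṁᵢCp,ᵢ(T_out − Tᵢ) = 0
Σ ṁᵢCp,ᵢTᵢ = 10.2×2.15×-9.41 + 18.8×2.15×12.5 = 298.89
Σ ṁᵢCp,ᵢ = 10.2×2.15 + 18.8×2.15 = 62.35
T_out = 298.89 / 62.35 = 4.7937 °C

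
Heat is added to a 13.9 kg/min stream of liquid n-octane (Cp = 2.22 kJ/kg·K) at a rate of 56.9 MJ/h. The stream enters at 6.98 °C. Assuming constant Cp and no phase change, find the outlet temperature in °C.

Q = 56.9 MJ/h = 948.33 kJ/min
ΔT = Q/(ṁ·Cp) = 948.33/(13.9×2.22) = 30.732 K
T_out = 6.98 + 30.732 = 37.712 °C

T_out = 37.7 °C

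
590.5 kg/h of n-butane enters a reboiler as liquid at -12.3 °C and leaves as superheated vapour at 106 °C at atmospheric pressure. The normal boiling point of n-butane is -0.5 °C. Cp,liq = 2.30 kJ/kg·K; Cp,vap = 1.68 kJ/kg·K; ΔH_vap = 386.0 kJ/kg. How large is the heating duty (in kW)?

Q = 97.1 kW

liquid -12.3→-0.5 °C: 27.14 kJ/kg
vaporisation at -0.5 °C: 386 kJ/kg
vapour -0.5→106 °C: 178.92 kJ/kg
Δh = 27.14 + 386 + 178.92 = 592.06 kJ/kg
Q = ṁ·Δh = 590.5 kg/h × 592.06 kJ/kg = 349610 kJ/h
|Q| = 97.114 kW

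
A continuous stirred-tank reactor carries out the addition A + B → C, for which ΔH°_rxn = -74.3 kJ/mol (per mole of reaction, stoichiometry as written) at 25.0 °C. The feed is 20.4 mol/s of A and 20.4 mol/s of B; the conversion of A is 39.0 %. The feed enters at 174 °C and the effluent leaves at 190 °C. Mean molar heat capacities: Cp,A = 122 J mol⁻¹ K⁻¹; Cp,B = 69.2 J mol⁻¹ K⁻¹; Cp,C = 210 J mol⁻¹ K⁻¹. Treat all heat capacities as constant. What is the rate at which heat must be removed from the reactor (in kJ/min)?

Extent of reaction ξ = 0.390 × 20.4 = 7.956 mol/s
Reaction term: ξ·ΔH°_rxn = 7.956 × -74.3 = -591.13 kJ/s
Sensible, feed 174→25 °C: -581.17 kJ/s
Outlet flows (mol/s): A 12.444, B 12.444, C 7.956
Sensible, products 25→190 °C: 668.26 kJ/s
Q = ΔH = -504.04 kJ/s = -504.04 kW
Heat removed = 30243 kJ/min

Q_out = 30200 kJ/min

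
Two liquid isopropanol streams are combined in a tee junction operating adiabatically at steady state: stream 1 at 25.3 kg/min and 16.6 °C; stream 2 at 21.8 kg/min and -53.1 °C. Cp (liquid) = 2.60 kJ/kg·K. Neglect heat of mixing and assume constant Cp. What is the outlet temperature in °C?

No heat crosses the boundary, so H_out = H_in.
Σ ṁᵢCp,ᵢTᵢ = 25.3×2.60×16.6 + 21.8×2.60×-53.1 = -1917.8
Σ ṁᵢCp,ᵢ = 25.3×2.60 + 21.8×2.60 = 122.46
T_out = -1917.8 / 122.46 = -15.66 °C

T_out = -15.7 °C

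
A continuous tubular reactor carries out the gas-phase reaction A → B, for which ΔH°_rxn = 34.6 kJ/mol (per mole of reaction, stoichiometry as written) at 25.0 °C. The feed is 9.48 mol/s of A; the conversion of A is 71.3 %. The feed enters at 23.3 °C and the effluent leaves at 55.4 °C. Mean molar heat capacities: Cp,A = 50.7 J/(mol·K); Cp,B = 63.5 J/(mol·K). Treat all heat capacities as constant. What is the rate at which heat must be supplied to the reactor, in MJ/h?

Extent of reaction ξ = 0.713 × 9.48 = 6.7592 mol/s
Reaction term: ξ·ΔH°_rxn = 6.7592 × 34.6 = 233.87 kJ/s
Sensible, feed 23.3→25 °C: 0.81708 kJ/s
Outlet flows (mol/s): A 2.7208, B 6.7592
Sensible, products 25→55.4 °C: 17.241 kJ/s
Q = ΔH = 251.93 kJ/s = 251.93 kW
Heat supplied = 906.94 MJ/h

Q_in = 907 MJ/h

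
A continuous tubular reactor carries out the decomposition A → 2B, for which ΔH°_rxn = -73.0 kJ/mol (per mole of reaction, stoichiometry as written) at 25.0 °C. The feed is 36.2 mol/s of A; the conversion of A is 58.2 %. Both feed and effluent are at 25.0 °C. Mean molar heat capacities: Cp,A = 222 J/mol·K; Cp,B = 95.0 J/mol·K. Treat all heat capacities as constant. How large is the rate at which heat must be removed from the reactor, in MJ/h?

Extent of reaction ξ = 0.582 × 36.2 = 21.068 mol/s
Reaction term: ξ·ΔH°_rxn = 21.068 × -73.0 = -1538 kJ/s
Q = ΔH = -1538 kJ/s = -1538 kW
Heat removed = 5536.8 MJ/h

Q_out = 5540 MJ/h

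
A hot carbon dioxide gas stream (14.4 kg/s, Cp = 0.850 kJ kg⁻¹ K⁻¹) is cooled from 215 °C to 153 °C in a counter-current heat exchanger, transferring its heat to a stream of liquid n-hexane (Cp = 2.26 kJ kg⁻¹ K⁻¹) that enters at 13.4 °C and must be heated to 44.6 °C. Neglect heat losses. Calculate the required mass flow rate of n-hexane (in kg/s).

Heat released by hot stream: Q = 14.4 × 0.850 × (215 − 153) = 758.88 kJ/s
Energy balance on cold side (adiabatic exchanger): Q = ṁ_c·Cp_c·(T_c,out − T_c,in)
ṁ_c = 758.88 / [2.26 × (44.6 − 13.4)] = 10.762 kg/s

ṁ_c = 10.8 kg/s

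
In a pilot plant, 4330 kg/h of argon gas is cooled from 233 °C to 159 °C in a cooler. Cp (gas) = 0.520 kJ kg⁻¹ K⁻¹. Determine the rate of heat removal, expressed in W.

Q_c = 46300 W

Q = ṁ·Cp·ΔT = 4330 × 0.520 × (159 − 233) = -166620 kJ/h
Converting: 166620 / 3600 s = 46.283 kW
Cooling duty = 46283 W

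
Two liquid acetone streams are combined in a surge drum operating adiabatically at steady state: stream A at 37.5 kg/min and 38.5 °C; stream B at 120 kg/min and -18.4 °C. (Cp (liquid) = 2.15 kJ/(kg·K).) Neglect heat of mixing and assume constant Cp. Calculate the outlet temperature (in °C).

No heat crosses the boundary, so H_out = H_in.
T_out = Σ ṁᵢCp,ᵢTᵢ / Σ ṁᵢCp,ᵢ
      = -1643.1 / 338.62 = -4.8524 °C

T_out = -4.85 °C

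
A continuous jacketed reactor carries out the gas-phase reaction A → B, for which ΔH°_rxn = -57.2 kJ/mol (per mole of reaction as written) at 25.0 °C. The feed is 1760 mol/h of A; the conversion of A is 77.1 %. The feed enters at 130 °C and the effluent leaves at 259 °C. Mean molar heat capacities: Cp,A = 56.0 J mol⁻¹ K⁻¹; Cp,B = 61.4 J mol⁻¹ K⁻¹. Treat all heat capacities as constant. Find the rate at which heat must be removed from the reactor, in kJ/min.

Extent of reaction ξ = 0.771 × 1760 = 1357 mol/h
Reaction term: ξ·ΔH°_rxn = 1357 × -57.2 = -77618 kJ/h
Sensible, feed 130→25 °C: -10349 kJ/h
Outlet flows (mol/h): A 403.04, B 1357
Sensible, products 25→259 °C: 24778 kJ/h
Q = ΔH = -63189 kJ/h = -17.553 kW
Heat removed = 1053.2 kJ/min

Q_out = 1050 kJ/min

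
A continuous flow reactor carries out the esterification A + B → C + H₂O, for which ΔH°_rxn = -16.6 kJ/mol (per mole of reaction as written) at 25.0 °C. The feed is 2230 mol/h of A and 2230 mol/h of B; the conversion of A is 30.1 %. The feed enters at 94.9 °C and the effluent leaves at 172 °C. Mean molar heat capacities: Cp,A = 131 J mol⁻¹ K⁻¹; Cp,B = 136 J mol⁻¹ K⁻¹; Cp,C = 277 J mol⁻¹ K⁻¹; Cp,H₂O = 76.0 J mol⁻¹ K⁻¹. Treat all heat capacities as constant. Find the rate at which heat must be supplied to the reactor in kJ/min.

Q_in = 721 kJ/min

Extent of reaction ξ = 0.301 × 2230 = 671.23 mol/h
Reaction term: ξ·ΔH°_rxn = 671.23 × -16.6 = -11142 kJ/h
Sensible, feed 94.9→25 °C: -41619 kJ/h
Outlet flows (mol/h): A 1558.8, B 1558.8, C 671.23, H₂O 671.23
Sensible, products 25→172 °C: 96011 kJ/h
Q = ΔH = 43249 kJ/h = 12.014 kW
Heat supplied = 720.82 kJ/min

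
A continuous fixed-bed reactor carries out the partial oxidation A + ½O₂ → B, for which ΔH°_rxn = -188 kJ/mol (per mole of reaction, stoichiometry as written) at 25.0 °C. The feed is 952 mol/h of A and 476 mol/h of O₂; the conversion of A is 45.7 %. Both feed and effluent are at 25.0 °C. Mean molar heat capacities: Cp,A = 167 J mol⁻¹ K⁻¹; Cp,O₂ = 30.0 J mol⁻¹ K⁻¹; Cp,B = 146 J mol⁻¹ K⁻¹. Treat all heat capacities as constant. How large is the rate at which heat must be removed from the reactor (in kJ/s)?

Q_out = 22.7 kJ/s

Extent of reaction ξ = 0.457 × 952 = 435.06 mol/h
Reaction term: ξ·ΔH°_rxn = 435.06 × -188 = -81792 kJ/h
Q = ΔH = -81792 kJ/h = -22.72 kW
Heat removed = 22.72 kJ/s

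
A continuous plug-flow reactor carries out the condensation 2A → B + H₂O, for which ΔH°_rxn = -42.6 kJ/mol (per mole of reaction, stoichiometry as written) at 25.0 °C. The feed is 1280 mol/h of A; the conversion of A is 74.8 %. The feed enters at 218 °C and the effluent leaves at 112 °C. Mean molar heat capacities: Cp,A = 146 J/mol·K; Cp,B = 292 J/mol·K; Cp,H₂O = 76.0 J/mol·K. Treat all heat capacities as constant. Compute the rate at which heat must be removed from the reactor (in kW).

Q_out = 10.3 kW

Extent of reaction ξ = 0.748 × 1280 / 2 = 478.72 mol/h
Reaction term: ξ·ΔH°_rxn = 478.72 × -42.6 = -20393 kJ/h
Sensible, feed 218→25 °C: -36068 kJ/h
Outlet flows (mol/h): A 322.56, B 478.72, H₂O 478.72
Sensible, products 25→112 °C: 19424 kJ/h
Q = ΔH = -37037 kJ/h = -10.288 kW
Heat removed = 10.288 kW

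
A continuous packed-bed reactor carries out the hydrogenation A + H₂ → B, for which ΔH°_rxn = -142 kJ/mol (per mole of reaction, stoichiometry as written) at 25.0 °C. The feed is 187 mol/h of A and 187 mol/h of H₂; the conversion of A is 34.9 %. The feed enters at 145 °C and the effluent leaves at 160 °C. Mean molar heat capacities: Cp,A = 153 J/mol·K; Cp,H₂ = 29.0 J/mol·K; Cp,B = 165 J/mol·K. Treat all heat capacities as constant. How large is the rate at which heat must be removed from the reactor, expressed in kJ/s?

Q_out = 2.47 kJ/s

Extent of reaction ξ = 0.349 × 187 = 65.263 mol/h
Reaction term: ξ·ΔH°_rxn = 65.263 × -142 = -9267.3 kJ/h
Sensible, feed 145→25 °C: -4084.1 kJ/h
Outlet flows (mol/h): A 121.74, H₂ 121.74, B 65.263
Sensible, products 25→160 °C: 4444.8 kJ/h
Q = ΔH = -8906.6 kJ/h = -2.4741 kW
Heat removed = 2.4741 kJ/s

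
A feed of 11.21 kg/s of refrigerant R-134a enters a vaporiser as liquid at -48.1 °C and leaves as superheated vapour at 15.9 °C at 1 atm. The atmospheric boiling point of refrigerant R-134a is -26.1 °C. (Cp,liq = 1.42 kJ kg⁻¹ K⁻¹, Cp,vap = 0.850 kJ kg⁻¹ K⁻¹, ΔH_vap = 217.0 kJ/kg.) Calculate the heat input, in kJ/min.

Q = 191000 kJ/min

liquid -48.1→-26.1 °C: 31.24 kJ/kg
vaporisation at -26.1 °C: 217 kJ/kg
vapour -26.1→15.9 °C: 35.7 kJ/kg
Δh = 31.24 + 217 + 35.7 = 283.94 kJ/kg
Q = ṁ·Δh = 11.21 kg/s × 283.94 kJ/kg = 3183 kJ/s
|Q| = 3183 kW = 190980 kJ/min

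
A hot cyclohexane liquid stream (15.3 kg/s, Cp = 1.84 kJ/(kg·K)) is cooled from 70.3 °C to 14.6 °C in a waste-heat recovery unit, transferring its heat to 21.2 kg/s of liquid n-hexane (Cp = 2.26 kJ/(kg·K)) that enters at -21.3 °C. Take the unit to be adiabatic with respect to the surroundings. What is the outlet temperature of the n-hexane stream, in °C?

Heat released by hot stream: Q = 15.3 × 1.84 × (70.3 − 14.6) = 1568.1 kJ/s
Energy balance on cold side (adiabatic exchanger): Q = ṁ_c·Cp_c·(T_c,out − T_c,in)
T_c,out = -21.3 + 1568.1/(21.2 × 2.26) = 11.428 °C

T_c,out = 11.4 °C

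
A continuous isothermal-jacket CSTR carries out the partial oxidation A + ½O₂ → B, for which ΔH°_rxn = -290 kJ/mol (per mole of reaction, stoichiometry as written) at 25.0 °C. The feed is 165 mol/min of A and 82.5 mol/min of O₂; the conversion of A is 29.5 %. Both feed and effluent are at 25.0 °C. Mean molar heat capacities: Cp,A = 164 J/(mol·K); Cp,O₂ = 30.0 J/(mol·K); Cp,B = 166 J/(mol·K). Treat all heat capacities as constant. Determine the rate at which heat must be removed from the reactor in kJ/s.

Q_out = 235 kJ/s

Extent of reaction ξ = 0.295 × 165 = 48.675 mol/min
Reaction term: ξ·ΔH°_rxn = 48.675 × -290 = -14116 kJ/min
Q = ΔH = -14116 kJ/min = -235.26 kW
Heat removed = 235.26 kJ/s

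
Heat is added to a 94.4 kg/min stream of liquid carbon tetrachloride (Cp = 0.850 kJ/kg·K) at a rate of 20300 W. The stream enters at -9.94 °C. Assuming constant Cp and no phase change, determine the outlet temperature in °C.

Q = 20300 W = 1218 kJ/min
ΔT = Q/(ṁ·Cp) = 1218/(94.4×0.850) = 15.179 K
T_out = -9.94 + 15.179 = 5.2395 °C

T_out = 5.24 °C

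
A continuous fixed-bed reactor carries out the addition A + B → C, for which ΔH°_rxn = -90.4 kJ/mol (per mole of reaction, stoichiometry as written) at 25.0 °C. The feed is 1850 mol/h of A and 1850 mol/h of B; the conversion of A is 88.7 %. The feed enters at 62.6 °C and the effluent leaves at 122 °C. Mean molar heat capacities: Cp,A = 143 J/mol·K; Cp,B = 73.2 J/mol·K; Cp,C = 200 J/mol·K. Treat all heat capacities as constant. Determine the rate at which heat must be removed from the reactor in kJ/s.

Extent of reaction ξ = 0.887 × 1850 = 1641 mol/h
Reaction term: ξ·ΔH°_rxn = 1641 × -90.4 = -148340 kJ/h
Sensible, feed 62.6→25 °C: -15039 kJ/h
Outlet flows (mol/h): A 209.05, B 209.05, C 1641
Sensible, products 25→122 °C: 36219 kJ/h
Q = ΔH = -127160 kJ/h = -35.323 kW
Heat removed = 35.323 kJ/s

Q_out = 35.3 kJ/s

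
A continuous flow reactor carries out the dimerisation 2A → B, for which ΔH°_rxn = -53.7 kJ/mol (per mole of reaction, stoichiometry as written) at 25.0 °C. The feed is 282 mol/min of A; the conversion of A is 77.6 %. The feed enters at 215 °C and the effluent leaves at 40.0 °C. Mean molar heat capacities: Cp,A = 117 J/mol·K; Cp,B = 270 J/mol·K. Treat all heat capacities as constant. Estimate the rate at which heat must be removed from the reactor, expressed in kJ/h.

Extent of reaction ξ = 0.776 × 282 / 2 = 109.42 mol/min
Reaction term: ξ·ΔH°_rxn = 109.42 × -53.7 = -5875.6 kJ/min
Sensible, feed 215→25 °C: -6268.9 kJ/min
Outlet flows (mol/min): A 63.168, B 109.42
Sensible, products 25→40.0 °C: 553.99 kJ/min
Q = ΔH = -11591 kJ/min = -193.18 kW
Heat removed = 695430 kJ/h

Q_out = 695000 kJ/h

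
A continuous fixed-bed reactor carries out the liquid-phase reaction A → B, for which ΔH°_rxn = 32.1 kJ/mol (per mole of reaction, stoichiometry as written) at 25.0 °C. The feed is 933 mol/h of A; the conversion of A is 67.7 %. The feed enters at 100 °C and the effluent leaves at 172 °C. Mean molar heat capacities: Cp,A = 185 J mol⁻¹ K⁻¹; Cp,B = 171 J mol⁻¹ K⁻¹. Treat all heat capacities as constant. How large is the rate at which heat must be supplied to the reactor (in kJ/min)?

Q_in = 523 kJ/min

Extent of reaction ξ = 0.677 × 933 = 631.64 mol/h
Reaction term: ξ·ΔH°_rxn = 631.64 × 32.1 = 20276 kJ/h
Sensible, feed 100→25 °C: -12945 kJ/h
Outlet flows (mol/h): A 301.36, B 631.64
Sensible, products 25→172 °C: 24073 kJ/h
Q = ΔH = 31403 kJ/h = 8.7231 kW
Heat supplied = 523.39 kJ/min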